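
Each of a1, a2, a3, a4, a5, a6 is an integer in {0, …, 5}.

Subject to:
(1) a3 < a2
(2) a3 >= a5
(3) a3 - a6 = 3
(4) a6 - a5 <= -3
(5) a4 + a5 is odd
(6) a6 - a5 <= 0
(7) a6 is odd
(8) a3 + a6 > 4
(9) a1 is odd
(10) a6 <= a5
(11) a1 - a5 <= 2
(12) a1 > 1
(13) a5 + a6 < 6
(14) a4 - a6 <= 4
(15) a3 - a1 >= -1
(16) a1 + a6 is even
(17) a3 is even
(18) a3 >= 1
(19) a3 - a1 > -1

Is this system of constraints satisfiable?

Take a1 = 3, a2 = 5, a3 = 4, a4 = 3, a5 = 4, a6 = 1. Then constraint 3: a3 - a6 = 3; constraint 4: a6 - a5 = -3; constraint 6: a6 - a5 = -3, and every other listed constraint is also met.

Satisfiable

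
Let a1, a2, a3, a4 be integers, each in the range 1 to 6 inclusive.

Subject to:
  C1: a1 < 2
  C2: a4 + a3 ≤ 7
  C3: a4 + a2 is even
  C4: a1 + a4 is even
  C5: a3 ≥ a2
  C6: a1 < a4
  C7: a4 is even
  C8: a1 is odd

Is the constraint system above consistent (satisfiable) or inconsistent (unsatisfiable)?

Unsatisfiable

Constraint 8 makes a1 odd and constraint 7 makes a4 even, so a1 + a4 must be odd. Constraint 4 says a1 + a4 is even — contradiction.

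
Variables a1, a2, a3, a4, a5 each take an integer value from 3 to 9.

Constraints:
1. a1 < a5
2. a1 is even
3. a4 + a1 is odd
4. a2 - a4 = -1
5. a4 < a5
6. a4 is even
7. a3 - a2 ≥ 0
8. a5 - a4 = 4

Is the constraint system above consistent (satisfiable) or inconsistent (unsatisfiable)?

Unsatisfiable

Constraint 6 makes a4 even and constraint 2 makes a1 even, so a4 + a1 must be even. Constraint 3 says a4 + a1 is odd — contradiction.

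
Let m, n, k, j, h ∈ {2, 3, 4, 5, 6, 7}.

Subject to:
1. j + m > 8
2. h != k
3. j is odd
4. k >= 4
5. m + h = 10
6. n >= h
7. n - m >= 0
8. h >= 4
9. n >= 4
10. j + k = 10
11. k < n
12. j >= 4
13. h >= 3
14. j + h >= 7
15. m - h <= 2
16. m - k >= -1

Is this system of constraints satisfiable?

Satisfiable

One satisfying assignment is m = 6, n = 6, k = 5, j = 5, h = 4.
For the less obvious constraints — constraint 1: j + m = 11; constraint 5: m + h = 10 — and the others hold by inspection.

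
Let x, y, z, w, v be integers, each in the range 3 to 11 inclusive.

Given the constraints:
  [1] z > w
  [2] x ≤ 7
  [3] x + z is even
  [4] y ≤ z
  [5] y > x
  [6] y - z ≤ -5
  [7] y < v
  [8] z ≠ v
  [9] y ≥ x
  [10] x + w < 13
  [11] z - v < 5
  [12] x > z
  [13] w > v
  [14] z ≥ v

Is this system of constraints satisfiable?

Unsatisfiable

Constraints 1, 5, 7, 12, and 13 give w < z, z < x, x < y, y < v, v < w. Chaining: w < z < x < y < v < w, which forces w < w — impossible.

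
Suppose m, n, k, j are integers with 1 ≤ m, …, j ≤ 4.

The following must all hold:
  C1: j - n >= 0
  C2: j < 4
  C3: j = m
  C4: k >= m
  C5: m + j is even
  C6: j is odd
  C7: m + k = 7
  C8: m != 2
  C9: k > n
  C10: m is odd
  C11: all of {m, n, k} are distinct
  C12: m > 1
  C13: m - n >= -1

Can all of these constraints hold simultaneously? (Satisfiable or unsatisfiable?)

Satisfiable

Setting (m, n, k, j) = (3, 1, 4, 3) satisfies everything: constraint 1: j - n = 2; constraint 7: m + k = 7, and the others follow.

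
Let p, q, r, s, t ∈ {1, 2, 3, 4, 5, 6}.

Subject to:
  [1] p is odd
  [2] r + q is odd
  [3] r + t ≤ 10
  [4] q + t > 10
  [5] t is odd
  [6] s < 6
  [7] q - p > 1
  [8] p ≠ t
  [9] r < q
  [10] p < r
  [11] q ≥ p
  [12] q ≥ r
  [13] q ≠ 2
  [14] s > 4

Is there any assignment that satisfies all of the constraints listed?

One satisfying assignment is p = 3, q = 6, r = 5, s = 5, t = 5.
For the less obvious constraints — constraint 3: r + t = 10; constraint 4: q + t = 11; constraint 7: q - p = 3 — and the others hold by inspection.

Satisfiable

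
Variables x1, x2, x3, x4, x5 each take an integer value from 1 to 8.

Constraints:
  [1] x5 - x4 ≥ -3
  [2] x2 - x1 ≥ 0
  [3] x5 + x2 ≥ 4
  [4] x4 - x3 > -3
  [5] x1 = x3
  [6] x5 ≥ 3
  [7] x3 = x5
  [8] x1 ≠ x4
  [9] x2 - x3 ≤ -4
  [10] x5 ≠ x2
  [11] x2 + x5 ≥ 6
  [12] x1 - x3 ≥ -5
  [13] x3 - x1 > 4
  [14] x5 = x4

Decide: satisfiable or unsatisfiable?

Unsatisfiable

From constraints 5, 7, and 14, x1 = x3 = x5 = x4, so x1 = x4. But constraint 8 says x1 ≠ x4. Contradiction.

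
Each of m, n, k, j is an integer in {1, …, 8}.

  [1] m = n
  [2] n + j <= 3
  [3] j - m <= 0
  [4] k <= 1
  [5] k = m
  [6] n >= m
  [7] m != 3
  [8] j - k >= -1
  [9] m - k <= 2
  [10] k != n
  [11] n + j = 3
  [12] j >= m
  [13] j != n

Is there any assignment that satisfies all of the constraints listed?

From constraints 1 and 5, k = m = n, so k = n. But constraint 10 says k ≠ n. Contradiction.

Unsatisfiable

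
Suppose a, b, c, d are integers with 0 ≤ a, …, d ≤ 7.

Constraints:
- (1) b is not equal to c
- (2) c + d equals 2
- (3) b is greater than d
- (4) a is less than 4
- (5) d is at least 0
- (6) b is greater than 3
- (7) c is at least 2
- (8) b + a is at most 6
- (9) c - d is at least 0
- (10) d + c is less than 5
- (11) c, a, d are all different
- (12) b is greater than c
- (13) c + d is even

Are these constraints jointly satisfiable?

Satisfiable

The assignment a = 1, b = 5, c = 2, d = 0 works:
  constraint 2 holds since c + d = 2.
  constraint 8 holds since b + a = 6.
  constraint 9 holds since c - d = 2.
The rest check out directly.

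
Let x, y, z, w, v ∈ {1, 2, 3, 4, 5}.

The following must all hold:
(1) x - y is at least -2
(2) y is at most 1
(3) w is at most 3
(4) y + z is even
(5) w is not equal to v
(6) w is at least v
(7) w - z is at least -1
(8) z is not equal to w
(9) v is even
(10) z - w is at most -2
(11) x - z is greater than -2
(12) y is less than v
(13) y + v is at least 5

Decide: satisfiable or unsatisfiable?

From constraint 2: y ≤ 1. From constraints 3 and 6: v ≤ w ≤ 3. Hence y + v ≤ 4. But constraint 13 requires y + v ≥ 5, and 5 > 4. Contradiction.

Unsatisfiable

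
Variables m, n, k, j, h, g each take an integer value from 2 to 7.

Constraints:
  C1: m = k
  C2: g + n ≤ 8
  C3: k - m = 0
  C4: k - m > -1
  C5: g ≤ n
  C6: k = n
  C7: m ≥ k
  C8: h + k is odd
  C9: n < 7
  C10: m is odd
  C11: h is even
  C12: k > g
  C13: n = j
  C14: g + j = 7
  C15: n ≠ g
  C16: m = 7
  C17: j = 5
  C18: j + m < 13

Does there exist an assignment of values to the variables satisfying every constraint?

Constraint 16 fixes m = 7 and constraint 17 fixes j = 5. Constraints 1, 6, and 13 give m = k = n = j, so m = j. But 7 ≠ 5 — contradiction.

Unsatisfiable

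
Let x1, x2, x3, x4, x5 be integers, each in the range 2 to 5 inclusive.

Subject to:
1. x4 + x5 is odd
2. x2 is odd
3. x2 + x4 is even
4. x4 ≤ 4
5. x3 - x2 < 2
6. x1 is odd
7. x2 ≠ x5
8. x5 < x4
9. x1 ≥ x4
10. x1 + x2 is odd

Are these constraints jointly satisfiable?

Unsatisfiable

Constraint 6 makes x1 odd and constraint 2 makes x2 odd, so x1 + x2 must be even. Constraint 10 says x1 + x2 is odd — contradiction.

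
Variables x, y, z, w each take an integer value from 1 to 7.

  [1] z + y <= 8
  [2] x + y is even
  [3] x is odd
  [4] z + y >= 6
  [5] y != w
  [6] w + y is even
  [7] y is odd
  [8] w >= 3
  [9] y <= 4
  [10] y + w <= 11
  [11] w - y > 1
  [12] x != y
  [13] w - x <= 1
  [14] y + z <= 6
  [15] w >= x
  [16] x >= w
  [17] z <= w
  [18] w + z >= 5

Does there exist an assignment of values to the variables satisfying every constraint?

Satisfiable

The assignment x = 5, y = 3, z = 3, w = 5 works:
  constraint 1 holds since z + y = 6.
  constraint 4 holds since z + y = 6.
  constraint 10 holds since y + w = 8.
The rest check out directly.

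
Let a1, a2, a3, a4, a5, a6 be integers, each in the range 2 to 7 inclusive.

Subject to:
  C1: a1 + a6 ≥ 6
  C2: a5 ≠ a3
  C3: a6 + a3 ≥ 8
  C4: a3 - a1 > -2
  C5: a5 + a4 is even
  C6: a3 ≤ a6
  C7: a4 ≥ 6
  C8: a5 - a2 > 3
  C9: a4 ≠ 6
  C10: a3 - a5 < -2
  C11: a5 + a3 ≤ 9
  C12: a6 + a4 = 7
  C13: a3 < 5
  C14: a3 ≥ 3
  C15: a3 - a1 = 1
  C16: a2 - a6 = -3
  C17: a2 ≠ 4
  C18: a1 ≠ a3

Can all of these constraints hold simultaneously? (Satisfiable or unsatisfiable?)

From constraints 6 and 14: a6 ≥ a3 ≥ 3. From constraint 7: a4 ≥ 6. Hence a6 + a4 ≥ 9. But constraint 12 requires a6 + a4 = 7, and 7 < 9. Contradiction.

Unsatisfiable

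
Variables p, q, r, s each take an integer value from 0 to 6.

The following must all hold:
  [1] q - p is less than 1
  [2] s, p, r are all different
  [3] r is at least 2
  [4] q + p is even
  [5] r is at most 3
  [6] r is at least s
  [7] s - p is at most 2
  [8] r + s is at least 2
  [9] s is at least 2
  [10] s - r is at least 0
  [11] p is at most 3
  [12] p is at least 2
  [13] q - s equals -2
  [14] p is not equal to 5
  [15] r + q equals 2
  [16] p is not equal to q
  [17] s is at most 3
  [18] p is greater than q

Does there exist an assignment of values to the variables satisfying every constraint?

Constraints 3, 5, 9, 11, 12, and 17 confine each of s, p, r to the 2 values {2, 3}.
Constraint 2 requires all 3 of them to be distinct, but only 2 values are available — impossible by the pigeonhole principle.

Unsatisfiable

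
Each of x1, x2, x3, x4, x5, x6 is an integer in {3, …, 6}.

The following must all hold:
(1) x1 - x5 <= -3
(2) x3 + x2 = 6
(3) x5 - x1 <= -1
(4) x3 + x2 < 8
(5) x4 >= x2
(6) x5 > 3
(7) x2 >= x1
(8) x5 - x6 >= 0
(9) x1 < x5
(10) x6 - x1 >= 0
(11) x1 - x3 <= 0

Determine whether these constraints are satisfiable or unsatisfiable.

Constraints 3, 8, and 10 give x1 − x5 ≥ 1, x5 − x6 ≥ 0, x6 − x1 ≥ 0.
Adding all 3 inequalities: the left sides telescope to 0, and the right sides sum to 1 + 0 + 0 = 1. So 0 ≥ 1, which is false.

Unsatisfiable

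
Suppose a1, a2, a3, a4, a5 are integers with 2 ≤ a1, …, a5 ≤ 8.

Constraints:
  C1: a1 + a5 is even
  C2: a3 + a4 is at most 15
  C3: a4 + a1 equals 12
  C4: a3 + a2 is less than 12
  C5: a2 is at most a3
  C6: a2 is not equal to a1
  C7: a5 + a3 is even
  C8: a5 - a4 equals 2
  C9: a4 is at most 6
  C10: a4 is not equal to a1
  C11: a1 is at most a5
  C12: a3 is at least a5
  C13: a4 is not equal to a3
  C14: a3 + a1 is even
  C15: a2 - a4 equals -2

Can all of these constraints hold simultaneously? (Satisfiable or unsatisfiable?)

Try a1 = 7, a2 = 3, a3 = 7, a4 = 5, a5 = 7.
Check constraint 2: a3 + a4 = 12; constraint 3: a4 + a1 = 12. The remaining constraints are straightforward to verify.

Satisfiable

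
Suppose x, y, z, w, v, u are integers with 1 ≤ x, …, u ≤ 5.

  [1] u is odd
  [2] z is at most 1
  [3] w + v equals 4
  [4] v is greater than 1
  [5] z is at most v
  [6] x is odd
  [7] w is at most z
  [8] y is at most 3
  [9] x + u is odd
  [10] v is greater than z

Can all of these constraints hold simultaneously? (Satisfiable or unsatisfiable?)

Unsatisfiable

Constraint 6 makes x odd and constraint 1 makes u odd, so x + u must be even. Constraint 9 says x + u is odd — contradiction.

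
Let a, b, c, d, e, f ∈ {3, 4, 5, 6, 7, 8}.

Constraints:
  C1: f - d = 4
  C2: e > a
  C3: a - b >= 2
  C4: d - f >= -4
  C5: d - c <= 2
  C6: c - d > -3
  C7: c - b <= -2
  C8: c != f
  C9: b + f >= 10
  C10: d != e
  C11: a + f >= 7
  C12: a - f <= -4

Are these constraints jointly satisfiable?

Unsatisfiable

Constraints 3, 4, 5, 7, and 12 give d − f ≥ -4, f − a ≥ 4, a − b ≥ 2, b − c ≥ 2, c − d ≥ -2.
Adding all 5 inequalities: the left sides telescope to 0, and the right sides sum to (-4) + 4 + 2 + 2 + (-2) = 2. So 0 ≥ 2, which is false.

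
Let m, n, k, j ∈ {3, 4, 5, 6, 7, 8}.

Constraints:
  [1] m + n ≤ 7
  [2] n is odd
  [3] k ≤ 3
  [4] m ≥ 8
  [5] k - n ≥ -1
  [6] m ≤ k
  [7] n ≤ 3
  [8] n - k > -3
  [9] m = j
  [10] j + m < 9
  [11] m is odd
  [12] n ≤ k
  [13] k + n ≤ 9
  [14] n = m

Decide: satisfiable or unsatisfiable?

Unsatisfiable

From constraints 4 and 6: k ≥ m and m ≥ 8, so k ≥ 8. From constraint 3: k ≤ 3. But 3 < 8, so no value of k works.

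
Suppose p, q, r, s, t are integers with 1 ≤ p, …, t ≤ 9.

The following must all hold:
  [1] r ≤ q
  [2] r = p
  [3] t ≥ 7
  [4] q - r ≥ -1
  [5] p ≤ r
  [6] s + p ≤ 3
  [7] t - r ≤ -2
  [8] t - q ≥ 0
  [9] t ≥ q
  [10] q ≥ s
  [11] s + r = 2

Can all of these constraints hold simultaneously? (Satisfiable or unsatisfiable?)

Constraints 4, 7, and 8 give q − r ≥ -1, r − t ≥ 2, t − q ≥ 0.
Adding all 3 inequalities: the left sides telescope to 0, and the right sides sum to (-1) + 2 + 0 = 1. So 0 ≥ 1, which is false.

Unsatisfiable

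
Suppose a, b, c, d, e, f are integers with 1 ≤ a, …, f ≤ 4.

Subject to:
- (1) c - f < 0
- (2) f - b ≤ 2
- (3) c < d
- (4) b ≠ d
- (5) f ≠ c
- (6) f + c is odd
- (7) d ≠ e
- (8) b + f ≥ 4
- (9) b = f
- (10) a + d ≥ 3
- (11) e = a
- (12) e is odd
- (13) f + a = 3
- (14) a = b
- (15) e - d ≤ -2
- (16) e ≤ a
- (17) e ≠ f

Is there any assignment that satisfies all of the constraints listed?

Unsatisfiable

From constraints 9, 11, and 14, e = a = b = f, so e = f. But constraint 17 says e ≠ f. Contradiction.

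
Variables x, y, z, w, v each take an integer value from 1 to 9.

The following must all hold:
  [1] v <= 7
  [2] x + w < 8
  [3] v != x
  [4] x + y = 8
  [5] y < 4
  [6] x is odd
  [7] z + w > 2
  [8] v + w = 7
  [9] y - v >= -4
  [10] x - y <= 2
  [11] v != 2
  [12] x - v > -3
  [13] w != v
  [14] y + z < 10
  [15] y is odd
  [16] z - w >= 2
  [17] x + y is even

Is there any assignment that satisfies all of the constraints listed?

Satisfiable

One satisfying assignment is x = 5, y = 3, z = 4, w = 1, v = 6.
For the less obvious constraints — constraint 2: x + w = 6; constraint 4: x + y = 8 — and the others hold by inspection.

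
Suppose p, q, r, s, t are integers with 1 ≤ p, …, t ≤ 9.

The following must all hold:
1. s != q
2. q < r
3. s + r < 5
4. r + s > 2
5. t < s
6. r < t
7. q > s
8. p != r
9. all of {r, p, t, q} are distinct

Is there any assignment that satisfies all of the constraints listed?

Constraints 2, 5, 6, and 7 give s < q, q < r, r < t, t < s. Chaining: s < q < r < t < s, which forces s < s — impossible.

Unsatisfiable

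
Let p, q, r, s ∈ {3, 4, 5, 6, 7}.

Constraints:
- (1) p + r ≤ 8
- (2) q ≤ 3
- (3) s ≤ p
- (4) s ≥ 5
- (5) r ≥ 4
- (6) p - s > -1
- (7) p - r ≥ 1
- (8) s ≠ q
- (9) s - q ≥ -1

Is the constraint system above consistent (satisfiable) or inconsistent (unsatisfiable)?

Unsatisfiable

From constraints 3 and 4: p ≥ s ≥ 5. From constraint 5: r ≥ 4. Hence p + r ≥ 9. But constraint 1 requires p + r ≤ 8, and 8 < 9. Contradiction.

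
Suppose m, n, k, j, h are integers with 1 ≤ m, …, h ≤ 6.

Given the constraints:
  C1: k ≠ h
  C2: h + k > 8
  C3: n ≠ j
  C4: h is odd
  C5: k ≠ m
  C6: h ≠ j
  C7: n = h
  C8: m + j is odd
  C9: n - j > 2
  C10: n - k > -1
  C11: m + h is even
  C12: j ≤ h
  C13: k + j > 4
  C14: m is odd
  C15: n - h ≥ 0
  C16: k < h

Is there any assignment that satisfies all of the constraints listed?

Satisfiable

Try m = 3, n = 5, k = 4, j = 2, h = 5.
Check constraint 2: h + k = 9; constraint 9: n - j = 3; constraint 10: n - k = 1. The remaining constraints are straightforward to verify.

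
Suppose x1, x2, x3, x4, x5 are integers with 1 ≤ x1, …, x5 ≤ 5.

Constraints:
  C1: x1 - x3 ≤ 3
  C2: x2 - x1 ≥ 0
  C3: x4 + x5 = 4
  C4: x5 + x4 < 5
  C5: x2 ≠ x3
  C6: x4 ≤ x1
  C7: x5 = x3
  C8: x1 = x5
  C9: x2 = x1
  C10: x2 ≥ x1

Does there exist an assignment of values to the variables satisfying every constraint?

Unsatisfiable

From constraints 7, 8, and 9, x2 = x1 = x5 = x3, so x2 = x3. But constraint 5 says x2 ≠ x3. Contradiction.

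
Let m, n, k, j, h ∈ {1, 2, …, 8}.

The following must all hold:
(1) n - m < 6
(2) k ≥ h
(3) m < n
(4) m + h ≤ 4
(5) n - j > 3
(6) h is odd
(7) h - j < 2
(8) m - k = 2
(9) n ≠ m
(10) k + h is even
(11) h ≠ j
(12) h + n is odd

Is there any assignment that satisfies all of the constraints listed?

Satisfiable

One satisfying assignment is m = 3, n = 6, k = 1, j = 2, h = 1.
For the less obvious constraints — constraint 1: n - m = 3; constraint 4: m + h = 4 — and the others hold by inspection.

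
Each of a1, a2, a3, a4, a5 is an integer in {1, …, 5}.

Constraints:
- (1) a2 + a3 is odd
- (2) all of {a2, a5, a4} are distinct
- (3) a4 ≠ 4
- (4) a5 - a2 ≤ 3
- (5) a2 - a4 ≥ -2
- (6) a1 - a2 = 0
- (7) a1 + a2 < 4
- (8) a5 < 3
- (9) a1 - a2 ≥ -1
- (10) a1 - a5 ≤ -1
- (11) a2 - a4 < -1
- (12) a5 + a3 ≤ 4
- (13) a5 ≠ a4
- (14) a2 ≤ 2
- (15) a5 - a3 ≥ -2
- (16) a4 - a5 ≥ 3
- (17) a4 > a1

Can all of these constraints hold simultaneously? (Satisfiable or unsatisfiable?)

Constraints 5, 9, 10, and 16 give a4 − a5 ≥ 3, a5 − a1 ≥ 1, a1 − a2 ≥ -1, a2 − a4 ≥ -2.
Adding all 4 inequalities: the left sides telescope to 0, and the right sides sum to 3 + 1 + (-1) + (-2) = 1. So 0 ≥ 1, which is false.

Unsatisfiable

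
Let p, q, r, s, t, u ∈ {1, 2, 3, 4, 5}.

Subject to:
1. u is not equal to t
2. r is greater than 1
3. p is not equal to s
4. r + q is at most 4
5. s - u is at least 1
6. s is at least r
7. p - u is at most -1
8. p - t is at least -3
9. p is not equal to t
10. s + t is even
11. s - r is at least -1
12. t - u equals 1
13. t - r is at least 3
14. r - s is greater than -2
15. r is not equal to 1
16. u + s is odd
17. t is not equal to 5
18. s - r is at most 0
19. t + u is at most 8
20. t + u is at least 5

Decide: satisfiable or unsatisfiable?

Constraints 5, 7, 8, 13, and 18 give s − u ≥ 1, u − p ≥ 1, p − t ≥ -3, t − r ≥ 3, r − s ≥ 0.
Adding all 5 inequalities: the left sides telescope to 0, and the right sides sum to 1 + 1 + (-3) + 3 + 0 = 2. So 0 ≥ 2, which is false.

Unsatisfiable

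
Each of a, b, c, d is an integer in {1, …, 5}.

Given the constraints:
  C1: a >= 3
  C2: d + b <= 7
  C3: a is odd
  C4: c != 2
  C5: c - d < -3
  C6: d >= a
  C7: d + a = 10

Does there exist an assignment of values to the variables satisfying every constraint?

Satisfiable

The assignment a = 5, b = 1, c = 1, d = 5 works:
  constraint 2 holds since d + b = 6.
  constraint 5 holds since c - d = -4.
  constraint 7 holds since d + a = 10.
The rest check out directly.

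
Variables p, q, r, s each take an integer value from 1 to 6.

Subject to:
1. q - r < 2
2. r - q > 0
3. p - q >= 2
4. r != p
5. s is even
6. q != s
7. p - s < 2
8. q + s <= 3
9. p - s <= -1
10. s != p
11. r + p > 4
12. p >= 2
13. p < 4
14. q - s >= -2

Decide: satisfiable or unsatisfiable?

Unsatisfiable

Constraints 3, 9, and 14 give s − p ≥ 1, p − q ≥ 2, q − s ≥ -2.
Adding all 3 inequalities: the left sides telescope to 0, and the right sides sum to 1 + 2 + (-2) = 1. So 0 ≥ 1, which is false.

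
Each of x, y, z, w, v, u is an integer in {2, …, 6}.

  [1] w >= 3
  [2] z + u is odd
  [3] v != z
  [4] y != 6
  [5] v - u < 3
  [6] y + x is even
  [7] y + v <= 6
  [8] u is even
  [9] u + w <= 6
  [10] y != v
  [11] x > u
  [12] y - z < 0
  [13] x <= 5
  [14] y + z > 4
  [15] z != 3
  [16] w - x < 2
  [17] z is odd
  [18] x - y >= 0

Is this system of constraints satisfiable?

Satisfiable

Take x = 4, y = 2, z = 5, w = 3, v = 3, u = 2. Then constraint 5: v - u = 1; constraint 7: y + v = 5; constraint 9: u + w = 5, and every other listed constraint is also met.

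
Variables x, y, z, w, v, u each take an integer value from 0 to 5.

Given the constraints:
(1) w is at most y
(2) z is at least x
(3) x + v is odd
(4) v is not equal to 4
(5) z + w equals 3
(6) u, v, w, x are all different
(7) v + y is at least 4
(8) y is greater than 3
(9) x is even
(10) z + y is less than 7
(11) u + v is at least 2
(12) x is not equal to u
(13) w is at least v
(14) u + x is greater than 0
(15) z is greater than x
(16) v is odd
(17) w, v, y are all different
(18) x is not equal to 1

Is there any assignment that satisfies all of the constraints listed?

The assignment x = 0, y = 4, z = 1, w = 2, v = 1, u = 3 works:
  constraint 5 holds since z + w = 3.
  constraint 7 holds since v + y = 5.
  constraint 10 holds since z + y = 5.
The rest check out directly.

Satisfiable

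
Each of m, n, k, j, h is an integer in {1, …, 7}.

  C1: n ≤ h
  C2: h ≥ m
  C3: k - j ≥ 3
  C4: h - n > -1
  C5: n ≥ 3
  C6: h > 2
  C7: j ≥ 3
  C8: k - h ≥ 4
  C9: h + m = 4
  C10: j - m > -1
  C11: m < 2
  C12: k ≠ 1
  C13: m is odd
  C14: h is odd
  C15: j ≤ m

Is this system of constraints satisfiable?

Unsatisfiable

From constraints 1 and 5: h ≥ n ≥ 3. From constraints 7 and 15: m ≥ j ≥ 3. Hence h + m ≥ 6. But constraint 9 requires h + m = 4, and 4 < 6. Contradiction.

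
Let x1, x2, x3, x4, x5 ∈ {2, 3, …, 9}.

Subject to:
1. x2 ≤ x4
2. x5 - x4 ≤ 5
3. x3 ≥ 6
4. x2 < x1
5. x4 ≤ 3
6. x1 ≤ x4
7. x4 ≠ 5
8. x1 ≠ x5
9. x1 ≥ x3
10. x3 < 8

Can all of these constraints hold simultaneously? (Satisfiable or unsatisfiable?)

Unsatisfiable

From constraints 3 and 9: x1 ≥ x3 and x3 ≥ 6, so x1 ≥ 6. From constraints 5 and 6: x1 ≤ x4 and x4 ≤ 3, so x1 ≤ 3. But 3 < 6, so no value of x1 works.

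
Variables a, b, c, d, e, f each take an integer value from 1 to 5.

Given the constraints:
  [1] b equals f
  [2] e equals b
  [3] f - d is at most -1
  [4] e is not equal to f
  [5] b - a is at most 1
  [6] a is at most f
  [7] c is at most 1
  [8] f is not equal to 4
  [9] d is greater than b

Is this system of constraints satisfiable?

Unsatisfiable

From constraints 1 and 2, e = b = f, so e = f. But constraint 4 says e ≠ f. Contradiction.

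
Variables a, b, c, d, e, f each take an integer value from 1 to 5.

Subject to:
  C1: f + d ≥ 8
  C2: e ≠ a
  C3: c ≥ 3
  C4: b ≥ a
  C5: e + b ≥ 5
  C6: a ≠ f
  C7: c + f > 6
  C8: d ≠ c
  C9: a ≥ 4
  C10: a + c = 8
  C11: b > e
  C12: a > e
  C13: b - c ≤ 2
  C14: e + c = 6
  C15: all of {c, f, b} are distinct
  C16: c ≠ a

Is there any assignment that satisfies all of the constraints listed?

Try a = 5, b = 5, c = 3, d = 4, e = 3, f = 4.
Check constraint 1: f + d = 8; constraint 5: e + b = 8; constraint 7: c + f = 7. The remaining constraints are straightforward to verify.

Satisfiable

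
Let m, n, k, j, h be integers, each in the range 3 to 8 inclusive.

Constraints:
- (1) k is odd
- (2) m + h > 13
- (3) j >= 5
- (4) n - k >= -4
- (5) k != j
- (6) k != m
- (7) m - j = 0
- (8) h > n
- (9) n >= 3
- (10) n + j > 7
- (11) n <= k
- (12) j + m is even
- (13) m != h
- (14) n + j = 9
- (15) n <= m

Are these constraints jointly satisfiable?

Satisfiable

One satisfying assignment is m = 6, n = 3, k = 5, j = 6, h = 8.
For the less obvious constraints — constraint 2: m + h = 14; constraint 4: n - k = -2; constraint 7: m - j = 0 — and the others hold by inspection.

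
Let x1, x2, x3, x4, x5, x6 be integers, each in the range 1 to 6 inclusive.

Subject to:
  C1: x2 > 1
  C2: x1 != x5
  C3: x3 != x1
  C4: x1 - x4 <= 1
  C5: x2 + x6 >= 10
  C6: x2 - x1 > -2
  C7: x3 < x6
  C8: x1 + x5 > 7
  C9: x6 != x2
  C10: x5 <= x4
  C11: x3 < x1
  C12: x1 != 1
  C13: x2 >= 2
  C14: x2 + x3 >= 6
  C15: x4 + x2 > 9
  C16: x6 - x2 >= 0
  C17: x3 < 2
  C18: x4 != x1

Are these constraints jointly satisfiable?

Setting (x1, x2, x3, x4, x5, x6) = (6, 5, 1, 5, 3, 6) satisfies everything: constraint 4: x1 - x4 = 1; constraint 5: x2 + x6 = 11; constraint 6: x2 - x1 = -1, and the others follow.

Satisfiable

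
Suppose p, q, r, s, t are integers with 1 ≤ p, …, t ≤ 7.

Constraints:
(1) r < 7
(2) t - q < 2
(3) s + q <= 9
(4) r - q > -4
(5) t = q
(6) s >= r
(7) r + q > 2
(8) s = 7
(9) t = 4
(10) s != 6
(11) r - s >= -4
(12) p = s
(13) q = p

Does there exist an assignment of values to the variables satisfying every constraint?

Unsatisfiable

Constraint 9 fixes t = 4 and constraint 8 fixes s = 7. Constraints 5, 12, and 13 give t = q = p = s, so t = s. But 4 ≠ 7 — contradiction.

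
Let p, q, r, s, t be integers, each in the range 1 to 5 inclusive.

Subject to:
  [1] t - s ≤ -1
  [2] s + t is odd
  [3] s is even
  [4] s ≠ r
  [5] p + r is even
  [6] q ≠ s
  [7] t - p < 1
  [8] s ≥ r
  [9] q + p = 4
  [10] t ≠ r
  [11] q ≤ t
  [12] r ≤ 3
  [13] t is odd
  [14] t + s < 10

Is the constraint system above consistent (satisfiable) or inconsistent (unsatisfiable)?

Take p = 3, q = 1, r = 1, s = 4, t = 3. Then constraint 1: t - s = -1; constraint 7: t - p = 0; constraint 9: q + p = 4, and every other listed constraint is also met.

Satisfiable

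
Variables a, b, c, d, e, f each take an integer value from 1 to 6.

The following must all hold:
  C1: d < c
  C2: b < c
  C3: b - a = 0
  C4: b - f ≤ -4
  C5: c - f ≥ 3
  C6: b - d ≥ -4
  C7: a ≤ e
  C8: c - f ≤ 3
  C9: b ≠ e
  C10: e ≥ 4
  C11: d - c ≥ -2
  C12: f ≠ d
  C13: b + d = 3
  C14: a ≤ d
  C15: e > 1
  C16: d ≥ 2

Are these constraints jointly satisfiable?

Unsatisfiable

Constraints 4, 5, 6, and 11 give d − c ≥ -2, c − f ≥ 3, f − b ≥ 4, b − d ≥ -4.
Adding all 4 inequalities: the left sides telescope to 0, and the right sides sum to (-2) + 3 + 4 + (-4) = 1. So 0 ≥ 1, which is false.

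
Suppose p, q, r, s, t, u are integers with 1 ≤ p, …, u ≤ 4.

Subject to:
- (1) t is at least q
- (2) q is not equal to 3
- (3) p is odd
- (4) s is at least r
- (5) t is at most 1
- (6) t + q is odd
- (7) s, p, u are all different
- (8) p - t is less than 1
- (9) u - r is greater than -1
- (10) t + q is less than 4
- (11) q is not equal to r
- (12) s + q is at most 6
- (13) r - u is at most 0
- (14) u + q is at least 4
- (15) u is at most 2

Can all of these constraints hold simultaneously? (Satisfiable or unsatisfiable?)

From constraint 15: u ≤ 2. From constraints 1 and 5: q ≤ t ≤ 1. Hence u + q ≤ 3. But constraint 14 requires u + q ≥ 4, and 4 > 3. Contradiction.

Unsatisfiable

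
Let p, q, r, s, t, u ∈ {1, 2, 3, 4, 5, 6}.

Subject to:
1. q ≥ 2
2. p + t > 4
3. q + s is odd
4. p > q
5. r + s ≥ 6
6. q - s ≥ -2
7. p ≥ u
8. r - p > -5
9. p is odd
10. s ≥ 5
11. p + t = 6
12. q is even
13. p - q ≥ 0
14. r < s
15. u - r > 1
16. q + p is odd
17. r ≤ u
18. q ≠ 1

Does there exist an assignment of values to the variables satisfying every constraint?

Satisfiable

Try p = 5, q = 4, r = 1, s = 5, t = 1, u = 3.
Check constraint 2: p + t = 6; constraint 5: r + s = 6; constraint 6: q - s = -1. The remaining constraints are straightforward to verify.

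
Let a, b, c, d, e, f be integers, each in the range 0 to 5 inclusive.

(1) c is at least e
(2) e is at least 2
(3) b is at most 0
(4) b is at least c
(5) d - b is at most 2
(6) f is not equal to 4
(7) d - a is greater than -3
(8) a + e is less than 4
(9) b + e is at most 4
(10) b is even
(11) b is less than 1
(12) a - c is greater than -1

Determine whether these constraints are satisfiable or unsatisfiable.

Unsatisfiable

From constraints 1 and 2: c ≥ e and e ≥ 2, so c ≥ 2. From constraints 3 and 4: c ≤ b and b ≤ 0, so c ≤ 0. But 0 < 2, so no value of c works.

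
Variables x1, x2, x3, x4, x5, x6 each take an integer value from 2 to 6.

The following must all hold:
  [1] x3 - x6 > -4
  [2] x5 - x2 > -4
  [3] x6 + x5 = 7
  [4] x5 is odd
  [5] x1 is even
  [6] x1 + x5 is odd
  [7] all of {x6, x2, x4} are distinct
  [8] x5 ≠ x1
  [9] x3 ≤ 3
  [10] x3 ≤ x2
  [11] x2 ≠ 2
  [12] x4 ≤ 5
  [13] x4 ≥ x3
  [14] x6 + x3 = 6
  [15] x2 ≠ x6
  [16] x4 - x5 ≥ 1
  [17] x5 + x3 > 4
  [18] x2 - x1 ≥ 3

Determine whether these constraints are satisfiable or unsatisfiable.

Satisfiable

One satisfying assignment is x1 = 2, x2 = 6, x3 = 2, x4 = 5, x5 = 3, x6 = 4.
For the less obvious constraints — constraint 1: x3 - x6 = -2; constraint 2: x5 - x2 = -3; constraint 3: x6 + x5 = 7 — and the others hold by inspection.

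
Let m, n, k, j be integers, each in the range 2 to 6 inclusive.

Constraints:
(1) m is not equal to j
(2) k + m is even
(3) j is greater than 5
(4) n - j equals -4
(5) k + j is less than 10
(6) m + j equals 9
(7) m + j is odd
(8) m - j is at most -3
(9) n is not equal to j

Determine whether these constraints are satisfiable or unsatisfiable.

Satisfiable

Take m = 3, n = 2, k = 3, j = 6. Then constraint 4: n - j = -4; constraint 5: k + j = 9; constraint 6: m + j = 9, and every other listed constraint is also met.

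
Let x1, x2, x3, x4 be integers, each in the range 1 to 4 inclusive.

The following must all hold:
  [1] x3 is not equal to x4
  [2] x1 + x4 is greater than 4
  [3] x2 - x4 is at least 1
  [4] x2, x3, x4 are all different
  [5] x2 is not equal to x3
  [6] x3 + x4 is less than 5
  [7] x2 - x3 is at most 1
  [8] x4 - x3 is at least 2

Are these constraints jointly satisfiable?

Constraints 3, 7, and 8 give x2 − x4 ≥ 1, x4 − x3 ≥ 2, x3 − x2 ≥ -1.
Adding all 3 inequalities: the left sides telescope to 0, and the right sides sum to 1 + 2 + (-1) = 2. So 0 ≥ 2, which is false.

Unsatisfiable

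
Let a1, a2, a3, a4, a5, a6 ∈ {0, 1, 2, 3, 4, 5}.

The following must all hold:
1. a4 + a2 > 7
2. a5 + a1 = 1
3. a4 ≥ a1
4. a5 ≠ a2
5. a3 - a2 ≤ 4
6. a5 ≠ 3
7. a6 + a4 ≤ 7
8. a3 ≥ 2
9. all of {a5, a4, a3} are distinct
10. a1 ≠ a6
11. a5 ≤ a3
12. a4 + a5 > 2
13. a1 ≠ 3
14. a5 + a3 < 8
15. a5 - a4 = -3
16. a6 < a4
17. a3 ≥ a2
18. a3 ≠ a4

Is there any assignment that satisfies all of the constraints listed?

Satisfiable

Take a1 = 0, a2 = 4, a3 = 5, a4 = 4, a5 = 1, a6 = 1. Then constraint 1: a4 + a2 = 8; constraint 2: a5 + a1 = 1; constraint 5: a3 - a2 = 1, and every other listed constraint is also met.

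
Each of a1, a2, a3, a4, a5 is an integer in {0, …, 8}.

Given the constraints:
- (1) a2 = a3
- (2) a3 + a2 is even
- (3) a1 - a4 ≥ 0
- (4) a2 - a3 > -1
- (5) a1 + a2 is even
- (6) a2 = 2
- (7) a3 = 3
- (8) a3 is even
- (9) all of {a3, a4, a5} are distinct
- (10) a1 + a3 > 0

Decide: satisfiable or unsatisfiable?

Unsatisfiable

Constraint 6 fixes a2 = 2 and constraint 7 fixes a3 = 3, but constraint 1 requires a2 = a3. Since 2 ≠ 3, contradiction.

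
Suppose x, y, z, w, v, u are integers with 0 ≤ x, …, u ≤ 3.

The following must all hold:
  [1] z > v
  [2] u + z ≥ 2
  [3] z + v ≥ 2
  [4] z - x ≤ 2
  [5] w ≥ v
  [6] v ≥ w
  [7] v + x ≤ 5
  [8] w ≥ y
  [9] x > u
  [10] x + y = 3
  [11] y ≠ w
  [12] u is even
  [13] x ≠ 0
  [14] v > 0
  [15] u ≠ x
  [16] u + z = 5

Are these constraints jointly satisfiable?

Satisfiable

Try x = 3, y = 0, z = 3, w = 1, v = 1, u = 2.
Check constraint 2: u + z = 5; constraint 3: z + v = 4. The remaining constraints are straightforward to verify.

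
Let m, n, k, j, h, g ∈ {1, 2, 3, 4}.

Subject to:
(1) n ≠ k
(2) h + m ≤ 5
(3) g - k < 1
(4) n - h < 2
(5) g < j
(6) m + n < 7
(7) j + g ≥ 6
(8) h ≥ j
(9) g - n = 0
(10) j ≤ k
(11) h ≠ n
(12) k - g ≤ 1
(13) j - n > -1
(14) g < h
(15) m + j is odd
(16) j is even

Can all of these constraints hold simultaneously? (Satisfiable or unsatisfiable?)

One satisfying assignment is m = 1, n = 3, k = 4, j = 4, h = 4, g = 3.
For the less obvious constraints — constraint 2: h + m = 5; constraint 3: g - k = -1 — and the others hold by inspection.

Satisfiable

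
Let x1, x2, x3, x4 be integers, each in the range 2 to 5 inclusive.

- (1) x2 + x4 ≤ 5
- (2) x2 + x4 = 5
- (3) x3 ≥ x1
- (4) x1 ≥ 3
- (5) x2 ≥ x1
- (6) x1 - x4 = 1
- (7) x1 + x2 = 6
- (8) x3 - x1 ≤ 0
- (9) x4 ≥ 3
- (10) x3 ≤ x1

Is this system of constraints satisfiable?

Unsatisfiable

From constraints 4 and 5: x2 ≥ x1 ≥ 3. From constraint 9: x4 ≥ 3. Hence x2 + x4 ≥ 6. But constraint 2 requires x2 + x4 = 5, and 5 < 6. Contradiction.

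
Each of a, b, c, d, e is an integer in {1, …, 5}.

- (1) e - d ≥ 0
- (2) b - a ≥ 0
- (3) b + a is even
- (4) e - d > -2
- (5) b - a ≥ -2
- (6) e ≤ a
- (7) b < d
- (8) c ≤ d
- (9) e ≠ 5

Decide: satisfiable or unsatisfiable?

Unsatisfiable

Constraints 1, 2, 6, and 7 give b < d, d ≤ e, e ≤ a, a ≤ b. Chaining: b < d ≤ e ≤ a ≤ b, which forces b < b — impossible.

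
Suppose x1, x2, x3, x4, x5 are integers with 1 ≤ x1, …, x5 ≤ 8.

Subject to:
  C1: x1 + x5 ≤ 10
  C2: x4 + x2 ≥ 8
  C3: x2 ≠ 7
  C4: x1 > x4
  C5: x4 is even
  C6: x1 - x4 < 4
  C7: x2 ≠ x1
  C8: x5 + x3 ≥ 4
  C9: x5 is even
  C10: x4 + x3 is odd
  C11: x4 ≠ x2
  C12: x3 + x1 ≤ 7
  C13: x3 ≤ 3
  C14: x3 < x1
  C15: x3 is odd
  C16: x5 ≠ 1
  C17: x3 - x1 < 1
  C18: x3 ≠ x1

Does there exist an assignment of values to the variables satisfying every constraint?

Satisfiable

Setting (x1, x2, x3, x4, x5) = (3, 6, 1, 2, 6) satisfies everything: constraint 1: x1 + x5 = 9; constraint 2: x4 + x2 = 8; constraint 6: x1 - x4 = 1, and the others follow.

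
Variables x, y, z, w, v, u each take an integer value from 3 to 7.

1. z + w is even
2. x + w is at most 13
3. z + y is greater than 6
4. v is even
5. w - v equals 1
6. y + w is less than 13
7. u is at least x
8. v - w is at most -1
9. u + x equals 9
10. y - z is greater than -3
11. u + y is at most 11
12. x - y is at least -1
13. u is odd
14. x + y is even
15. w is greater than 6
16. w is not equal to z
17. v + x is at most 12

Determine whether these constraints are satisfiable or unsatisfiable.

Take x = 4, y = 4, z = 5, w = 7, v = 6, u = 5. Then constraint 2: x + w = 11; constraint 3: z + y = 9, and every other listed constraint is also met.

Satisfiable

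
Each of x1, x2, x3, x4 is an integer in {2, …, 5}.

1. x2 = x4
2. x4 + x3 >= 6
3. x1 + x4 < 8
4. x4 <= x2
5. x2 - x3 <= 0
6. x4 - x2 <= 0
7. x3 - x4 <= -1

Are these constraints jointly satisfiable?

Unsatisfiable

Constraints 5, 6, and 7 give x2 − x4 ≥ 0, x4 − x3 ≥ 1, x3 − x2 ≥ 0.
Adding all 3 inequalities: the left sides telescope to 0, and the right sides sum to 0 + 1 + 0 = 1. So 0 ≥ 1, which is false.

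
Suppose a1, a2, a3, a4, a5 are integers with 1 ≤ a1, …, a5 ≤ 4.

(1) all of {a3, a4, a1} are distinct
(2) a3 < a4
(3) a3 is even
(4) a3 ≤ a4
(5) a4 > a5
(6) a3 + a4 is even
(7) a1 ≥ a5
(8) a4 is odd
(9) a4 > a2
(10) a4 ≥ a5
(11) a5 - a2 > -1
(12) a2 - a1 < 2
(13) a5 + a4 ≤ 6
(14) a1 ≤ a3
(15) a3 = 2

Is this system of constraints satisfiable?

Constraint 3 makes a3 even and constraint 8 makes a4 odd, so a3 + a4 must be odd. Constraint 6 says a3 + a4 is even — contradiction.

Unsatisfiable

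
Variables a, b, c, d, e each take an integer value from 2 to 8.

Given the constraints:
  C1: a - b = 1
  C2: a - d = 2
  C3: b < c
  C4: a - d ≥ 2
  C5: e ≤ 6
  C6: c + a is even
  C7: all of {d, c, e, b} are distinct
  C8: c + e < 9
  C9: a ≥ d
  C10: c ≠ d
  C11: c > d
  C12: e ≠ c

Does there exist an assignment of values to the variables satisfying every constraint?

Satisfiable

Take a = 5, b = 4, c = 5, d = 3, e = 2. Then constraint 1: a - b = 1; constraint 2: a - d = 2; constraint 4: a - d = 2, and every other listed constraint is also met.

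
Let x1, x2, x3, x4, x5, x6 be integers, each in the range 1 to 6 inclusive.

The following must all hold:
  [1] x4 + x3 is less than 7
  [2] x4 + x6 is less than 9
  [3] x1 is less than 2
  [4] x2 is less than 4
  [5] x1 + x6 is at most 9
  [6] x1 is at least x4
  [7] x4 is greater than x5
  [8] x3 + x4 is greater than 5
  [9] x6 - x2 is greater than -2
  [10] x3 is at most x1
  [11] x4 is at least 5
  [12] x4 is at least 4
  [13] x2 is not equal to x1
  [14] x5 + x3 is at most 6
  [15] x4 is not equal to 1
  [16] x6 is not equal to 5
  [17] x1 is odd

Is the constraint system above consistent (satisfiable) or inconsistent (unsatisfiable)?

From constraints 6 and 11: x1 ≥ x4 and x4 ≥ 5, so x1 ≥ 5. From constraint 3: x1 ≤ 1. But 1 < 5, so no value of x1 works.

Unsatisfiable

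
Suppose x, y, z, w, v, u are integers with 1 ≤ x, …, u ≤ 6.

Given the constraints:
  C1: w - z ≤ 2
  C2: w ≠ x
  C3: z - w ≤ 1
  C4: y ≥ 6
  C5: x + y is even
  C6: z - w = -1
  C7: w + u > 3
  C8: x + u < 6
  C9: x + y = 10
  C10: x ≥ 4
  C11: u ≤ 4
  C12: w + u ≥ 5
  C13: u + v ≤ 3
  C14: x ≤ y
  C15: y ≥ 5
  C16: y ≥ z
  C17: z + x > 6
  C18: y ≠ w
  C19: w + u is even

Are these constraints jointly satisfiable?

Setting (x, y, z, w, v, u) = (4, 6, 4, 5, 2, 1) satisfies everything: constraint 1: w - z = 1; constraint 3: z - w = -1, and the others follow.

Satisfiable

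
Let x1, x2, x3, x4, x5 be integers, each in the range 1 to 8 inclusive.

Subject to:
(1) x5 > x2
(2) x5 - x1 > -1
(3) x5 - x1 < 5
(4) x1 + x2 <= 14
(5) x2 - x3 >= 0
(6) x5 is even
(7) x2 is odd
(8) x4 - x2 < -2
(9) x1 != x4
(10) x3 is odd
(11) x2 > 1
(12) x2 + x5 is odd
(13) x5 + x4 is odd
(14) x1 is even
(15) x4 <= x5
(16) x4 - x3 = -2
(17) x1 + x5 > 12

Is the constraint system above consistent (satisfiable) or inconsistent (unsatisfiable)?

Satisfiable

Take x1 = 6, x2 = 5, x3 = 3, x4 = 1, x5 = 8. Then constraint 2: x5 - x1 = 2; constraint 3: x5 - x1 = 2; constraint 4: x1 + x2 = 11, and every other listed constraint is also met.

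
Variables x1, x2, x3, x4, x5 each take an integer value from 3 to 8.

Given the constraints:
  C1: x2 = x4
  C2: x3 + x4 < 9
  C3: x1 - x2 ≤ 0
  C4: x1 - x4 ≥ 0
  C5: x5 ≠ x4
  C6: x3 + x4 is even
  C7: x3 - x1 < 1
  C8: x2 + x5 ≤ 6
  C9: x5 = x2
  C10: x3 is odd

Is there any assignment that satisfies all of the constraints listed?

Unsatisfiable

From constraints 1 and 9, x5 = x2 = x4, so x5 = x4. But constraint 5 says x5 ≠ x4. Contradiction.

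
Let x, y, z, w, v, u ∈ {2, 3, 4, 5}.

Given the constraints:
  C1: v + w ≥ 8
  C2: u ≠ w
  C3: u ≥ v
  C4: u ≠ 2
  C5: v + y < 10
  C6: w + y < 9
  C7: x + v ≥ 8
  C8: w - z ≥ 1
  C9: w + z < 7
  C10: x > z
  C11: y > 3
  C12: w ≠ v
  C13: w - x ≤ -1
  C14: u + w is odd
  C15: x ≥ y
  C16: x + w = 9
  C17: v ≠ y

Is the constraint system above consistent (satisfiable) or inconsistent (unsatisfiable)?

Satisfiable

Take x = 5, y = 4, z = 2, w = 4, v = 5, u = 5. Then constraint 1: v + w = 9; constraint 5: v + y = 9; constraint 6: w + y = 8, and every other listed constraint is also met.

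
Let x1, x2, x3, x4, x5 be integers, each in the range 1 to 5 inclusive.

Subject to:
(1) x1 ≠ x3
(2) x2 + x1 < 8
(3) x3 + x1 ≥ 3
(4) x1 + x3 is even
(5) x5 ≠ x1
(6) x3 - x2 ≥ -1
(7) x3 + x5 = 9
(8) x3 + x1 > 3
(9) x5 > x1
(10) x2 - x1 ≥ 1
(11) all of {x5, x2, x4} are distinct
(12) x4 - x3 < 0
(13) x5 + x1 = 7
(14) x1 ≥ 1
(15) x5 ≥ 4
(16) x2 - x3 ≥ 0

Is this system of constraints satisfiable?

One satisfying assignment is x1 = 2, x2 = 4, x3 = 4, x4 = 1, x5 = 5.
For the less obvious constraints — constraint 2: x2 + x1 = 6; constraint 3: x3 + x1 = 6 — and the others hold by inspection.

Satisfiable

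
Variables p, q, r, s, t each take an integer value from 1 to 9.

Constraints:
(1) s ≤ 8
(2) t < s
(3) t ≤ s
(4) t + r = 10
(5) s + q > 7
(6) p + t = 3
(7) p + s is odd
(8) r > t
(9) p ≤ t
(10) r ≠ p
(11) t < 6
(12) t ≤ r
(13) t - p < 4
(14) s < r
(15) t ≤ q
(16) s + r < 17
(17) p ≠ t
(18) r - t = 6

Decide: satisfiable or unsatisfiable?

Satisfiable

The assignment p = 1, q = 4, r = 8, s = 6, t = 2 works:
  constraint 4 holds since t + r = 10.
  constraint 5 holds since s + q = 10.
  constraint 6 holds since p + t = 3.
The rest check out directly.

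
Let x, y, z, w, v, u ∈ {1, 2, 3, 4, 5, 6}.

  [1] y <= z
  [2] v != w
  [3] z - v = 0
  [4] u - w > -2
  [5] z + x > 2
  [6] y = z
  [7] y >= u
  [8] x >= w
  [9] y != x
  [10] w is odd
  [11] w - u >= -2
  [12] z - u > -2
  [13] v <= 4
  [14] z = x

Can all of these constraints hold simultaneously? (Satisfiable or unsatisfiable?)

Unsatisfiable

From constraints 6 and 14, y = z = x, so y = x. But constraint 9 says y ≠ x. Contradiction.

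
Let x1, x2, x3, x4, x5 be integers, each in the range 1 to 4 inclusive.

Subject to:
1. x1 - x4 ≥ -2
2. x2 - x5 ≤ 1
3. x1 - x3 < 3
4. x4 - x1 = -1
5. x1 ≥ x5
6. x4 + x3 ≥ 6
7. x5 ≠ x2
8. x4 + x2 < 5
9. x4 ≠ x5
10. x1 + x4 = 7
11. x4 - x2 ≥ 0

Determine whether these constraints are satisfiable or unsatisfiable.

Satisfiable

Setting (x1, x2, x3, x4, x5) = (4, 1, 3, 3, 2) satisfies everything: constraint 1: x1 - x4 = 1; constraint 2: x2 - x5 = -1; constraint 3: x1 - x3 = 1, and the others follow.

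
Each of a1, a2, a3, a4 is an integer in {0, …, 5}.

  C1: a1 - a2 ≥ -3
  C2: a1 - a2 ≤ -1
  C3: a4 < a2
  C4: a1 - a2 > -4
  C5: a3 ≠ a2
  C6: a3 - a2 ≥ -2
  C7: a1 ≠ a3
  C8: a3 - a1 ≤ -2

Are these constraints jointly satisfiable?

Unsatisfiable

Constraints 2, 6, and 8 give a2 − a1 ≥ 1, a1 − a3 ≥ 2, a3 − a2 ≥ -2.
Adding all 3 inequalities: the left sides telescope to 0, and the right sides sum to 1 + 2 + (-2) = 1. So 0 ≥ 1, which is false.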